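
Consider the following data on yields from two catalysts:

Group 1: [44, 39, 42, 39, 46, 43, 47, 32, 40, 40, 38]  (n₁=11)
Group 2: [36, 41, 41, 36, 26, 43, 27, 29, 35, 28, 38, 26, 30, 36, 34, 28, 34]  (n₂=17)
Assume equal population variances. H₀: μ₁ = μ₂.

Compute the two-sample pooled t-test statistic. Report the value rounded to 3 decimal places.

x̄₁=40.909, s₁=4.182, n₁=11
x̄₂=33.412, s₂=5.546, n₂=17
s_p² = [10·4.182² + 16·5.546²]/26 = 25.6549
SE = √(s_p²·(1/11+1/17)) = 1.9599
t = (40.909−33.412)/1.9599 = 3.8253
df = 26

test statistic = 3.825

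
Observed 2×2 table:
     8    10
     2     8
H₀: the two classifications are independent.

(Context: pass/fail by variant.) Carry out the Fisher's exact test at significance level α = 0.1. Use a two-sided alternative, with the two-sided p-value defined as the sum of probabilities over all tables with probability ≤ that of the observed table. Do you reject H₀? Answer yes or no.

Margins: r₁=18, r₂=10, c₁=10, c₂=18, n=28
p_obs = C(18,8)·C(10,2)/C(28,10); sum pmf over tables with pmf ≤ p_obs
p-value (two-sided) = 0.24740
At α=0.1: p ≥ α → fail to reject H₀

reject H₀: no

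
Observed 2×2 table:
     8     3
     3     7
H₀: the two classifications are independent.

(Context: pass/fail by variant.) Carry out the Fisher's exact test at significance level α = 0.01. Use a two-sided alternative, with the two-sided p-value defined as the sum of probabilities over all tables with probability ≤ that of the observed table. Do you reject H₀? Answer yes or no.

reject H₀: no

Margins: r₁=11, r₂=10, c₁=11, c₂=10, n=21
p_obs = C(11,8)·C(10,3)/C(21,11); sum pmf over tables with pmf ≤ p_obs
p-value (two-sided) = 0.08611
At α=0.01: p ≥ α → fail to reject H₀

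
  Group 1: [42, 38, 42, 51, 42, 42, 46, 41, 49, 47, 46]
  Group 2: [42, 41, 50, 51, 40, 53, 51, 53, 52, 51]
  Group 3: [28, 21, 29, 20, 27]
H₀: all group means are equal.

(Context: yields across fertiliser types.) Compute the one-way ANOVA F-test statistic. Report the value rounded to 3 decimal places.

Group means [44.18, 48.40, 25.00], grand mean 42.115
SSB = Σnᵢ(x̄ᵢ−x̄)² = 1906.617; SSW = ΣΣ(x−x̄ᵢ)² = 466.036
MSB = 1906.617/2 = 953.3087; MSW = 466.036/23 = 20.2625
F = MSB/MSW = 47.0480
df = (2, 23)

test statistic = 47.048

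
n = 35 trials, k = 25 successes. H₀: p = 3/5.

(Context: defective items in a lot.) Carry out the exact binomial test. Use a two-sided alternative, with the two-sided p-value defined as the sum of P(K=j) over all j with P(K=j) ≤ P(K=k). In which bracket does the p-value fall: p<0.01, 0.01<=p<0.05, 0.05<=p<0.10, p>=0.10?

Exact binomial: n=35, k=25, p₀=3/5=0.6000
P(X=j) = C(n,j)·p₀^j·(1−p₀)^(n−j); p = Σ P(X=j) over j with P(X=j) ≤ P(X=25)
p-value (two-sided) = 0.22657
→ bracket: p>=0.10

p-value bracket: p>=0.10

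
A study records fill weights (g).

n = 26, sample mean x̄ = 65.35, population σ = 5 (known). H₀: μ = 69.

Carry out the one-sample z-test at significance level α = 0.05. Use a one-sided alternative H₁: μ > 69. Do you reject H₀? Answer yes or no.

SE = σ/√n = 5/√26 = 0.9806
z = (x̄−μ₀)/SE = (65.35−69)/0.9806 = -3.7223
p-value (one-sided, H₁ greater) = 0.99990
At α=0.05: p ≥ α → fail to reject H₀

reject H₀: no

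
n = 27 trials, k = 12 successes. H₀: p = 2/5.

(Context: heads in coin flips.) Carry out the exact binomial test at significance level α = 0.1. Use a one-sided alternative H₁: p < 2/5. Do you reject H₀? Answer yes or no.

reject H₀: no

Exact binomial: n=27, k=12, p₀=2/5=0.4000
P(X≤12) from Σ C(n,i)·p₀^i·(1−p₀)^(n−i)
p-value (one-sided, H₁ less) = 0.74986
At α=0.1: p ≥ α → fail to reject H₀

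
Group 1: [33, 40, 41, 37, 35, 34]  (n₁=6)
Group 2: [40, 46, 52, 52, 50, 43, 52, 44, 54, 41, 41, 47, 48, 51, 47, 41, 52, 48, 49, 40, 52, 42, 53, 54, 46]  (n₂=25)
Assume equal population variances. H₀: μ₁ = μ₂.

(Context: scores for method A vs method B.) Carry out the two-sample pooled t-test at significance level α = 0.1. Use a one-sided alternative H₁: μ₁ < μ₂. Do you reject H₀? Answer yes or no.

x̄₁=36.667, s₁=3.266, n₁=6
x̄₂=47.400, s₂=4.761, n₂=25
s_p² = [5·3.266² + 24·4.761²]/29 = 20.5977
SE = √(s_p²·(1/6+1/25)) = 2.0632
t = (36.667−47.400)/2.0632 = -5.2022
df = 29
p-value (one-sided, H₁ less) = 0.00001
At α=0.1: p < α → reject H₀

reject H₀: yes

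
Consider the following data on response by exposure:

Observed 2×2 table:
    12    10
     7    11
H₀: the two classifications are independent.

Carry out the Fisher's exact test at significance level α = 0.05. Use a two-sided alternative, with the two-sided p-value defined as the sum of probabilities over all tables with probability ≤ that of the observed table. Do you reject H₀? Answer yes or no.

Margins: r₁=22, r₂=18, c₁=19, c₂=21, n=40
p_obs = C(22,12)·C(18,7)/C(40,19); sum pmf over tables with pmf ≤ p_obs
p-value (two-sided) = 0.35959
At α=0.05: p ≥ α → fail to reject H₀

reject H₀: no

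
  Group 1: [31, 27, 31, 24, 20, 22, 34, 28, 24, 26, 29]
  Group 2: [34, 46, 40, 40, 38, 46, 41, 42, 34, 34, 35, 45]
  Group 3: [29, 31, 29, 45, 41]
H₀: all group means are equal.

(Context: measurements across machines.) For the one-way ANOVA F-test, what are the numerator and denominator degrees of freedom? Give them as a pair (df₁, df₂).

degrees of freedom = [2, 25]

k = 3 groups, N = 28 total
df = (k−1, N−k) = (3−1, 28−3) = (2, 25)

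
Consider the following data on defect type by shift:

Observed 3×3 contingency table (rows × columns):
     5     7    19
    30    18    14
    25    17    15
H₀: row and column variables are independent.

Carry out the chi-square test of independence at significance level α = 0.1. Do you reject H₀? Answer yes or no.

Row totals [31, 62, 57], col totals [60, 42, 48], n=150
χ² = (5−12.40)²/12.40 + (7−8.68)²/8.68 + (19−9.92)²/9.92 + (30−24.80)²/24.80 + (18−17.36)²/17.36 + (14−19.84)²/19.84 + (25−22.80)²/22.80 + (17−15.96)²/15.96 + (15−18.24)²/18.24 = 16.7409
df = 4
p-value (upper-tail) = 0.00217
At α=0.1: p < α → reject H₀

reject H₀: yes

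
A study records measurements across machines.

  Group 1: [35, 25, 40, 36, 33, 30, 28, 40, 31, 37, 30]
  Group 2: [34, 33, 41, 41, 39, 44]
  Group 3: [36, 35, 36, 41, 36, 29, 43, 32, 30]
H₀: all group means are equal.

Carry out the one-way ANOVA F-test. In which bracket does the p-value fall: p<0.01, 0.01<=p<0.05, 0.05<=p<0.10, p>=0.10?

Group means [33.18, 38.67, 35.33], grand mean 35.192
SSB = Σnᵢ(x̄ᵢ−x̄)² = 117.069; SSW = ΣΣ(x−x̄ᵢ)² = 502.970
MSB = 117.069/2 = 58.5344; MSW = 502.970/23 = 21.8682
F = MSB/MSW = 2.6767
df = (2, 23)
p-value (upper-tail) = 0.09014
→ bracket: 0.05<=p<0.10

p-value bracket: 0.05<=p<0.10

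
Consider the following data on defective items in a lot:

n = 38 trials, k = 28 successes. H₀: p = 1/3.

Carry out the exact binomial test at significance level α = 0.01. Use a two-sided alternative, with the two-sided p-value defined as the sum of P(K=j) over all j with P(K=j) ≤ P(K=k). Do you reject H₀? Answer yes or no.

Exact binomial: n=38, k=28, p₀=1/3=0.3333
P(X=j) = C(n,j)·p₀^j·(1−p₀)^(n−j); p = Σ P(X=j) over j with P(X=j) ≤ P(X=28)
p-value (two-sided) = 0.00000
At α=0.01: p < α → reject H₀

reject H₀: yes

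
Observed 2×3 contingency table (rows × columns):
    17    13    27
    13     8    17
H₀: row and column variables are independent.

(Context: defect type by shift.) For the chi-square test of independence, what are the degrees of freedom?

degrees of freedom = 2

df = (r−1)(c−1) = (2−1)·(3−1) = 2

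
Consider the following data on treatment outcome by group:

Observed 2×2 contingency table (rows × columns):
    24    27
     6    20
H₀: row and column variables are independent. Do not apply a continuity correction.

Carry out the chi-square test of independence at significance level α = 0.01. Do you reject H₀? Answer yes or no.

Row totals [51, 26], col totals [30, 47], n=77
χ² = (24−19.87)²/19.87 + (27−31.13)²/31.13 + (6−10.13)²/10.13 + (20−15.87)²/15.87 = 4.1647
df = 1
p-value (upper-tail) = 0.04128
At α=0.01: p ≥ α → fail to reject H₀

reject H₀: no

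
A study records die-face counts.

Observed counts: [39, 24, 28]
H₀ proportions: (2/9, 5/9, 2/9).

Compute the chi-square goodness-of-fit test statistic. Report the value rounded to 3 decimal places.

test statistic = 34.377

n = 91; E_i = n·p_i = [20.22, 50.56, 20.22]
χ² = (39−20.22)²/20.22 + (24−50.56)²/50.56 + (28−20.22)²/20.22 = 34.3769
df = 2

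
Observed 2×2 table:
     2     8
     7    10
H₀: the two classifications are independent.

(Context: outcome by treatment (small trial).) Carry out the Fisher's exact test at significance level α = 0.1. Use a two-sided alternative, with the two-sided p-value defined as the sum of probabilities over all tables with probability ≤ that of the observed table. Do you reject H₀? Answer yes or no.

reject H₀: no

Margins: r₁=10, r₂=17, c₁=9, c₂=18, n=27
p_obs = C(10,2)·C(17,7)/C(27,9); sum pmf over tables with pmf ≤ p_obs
p-value (two-sided) = 0.40587
At α=0.1: p ≥ α → fail to reject H₀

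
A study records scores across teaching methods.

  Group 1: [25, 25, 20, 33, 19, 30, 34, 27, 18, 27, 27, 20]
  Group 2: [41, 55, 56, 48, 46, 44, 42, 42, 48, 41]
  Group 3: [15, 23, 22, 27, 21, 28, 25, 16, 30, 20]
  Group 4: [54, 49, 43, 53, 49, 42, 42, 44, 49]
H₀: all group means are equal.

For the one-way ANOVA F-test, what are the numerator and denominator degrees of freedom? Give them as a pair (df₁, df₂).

k = 4 groups, N = 41 total
df = (k−1, N−k) = (4−1, 41−4) = (3, 37)

degrees of freedom = [3, 37]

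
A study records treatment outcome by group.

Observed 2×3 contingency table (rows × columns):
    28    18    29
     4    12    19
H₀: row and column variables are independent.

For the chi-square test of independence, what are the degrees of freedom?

df = (r−1)(c−1) = (2−1)·(3−1) = 2

degrees of freedom = 2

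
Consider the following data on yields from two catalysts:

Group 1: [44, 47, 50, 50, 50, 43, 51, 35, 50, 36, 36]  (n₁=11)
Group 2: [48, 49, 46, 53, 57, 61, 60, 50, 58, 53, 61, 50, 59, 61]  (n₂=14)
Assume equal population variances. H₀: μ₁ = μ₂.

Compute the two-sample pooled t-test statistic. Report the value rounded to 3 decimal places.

test statistic = -4.227

x̄₁=44.727, s₁=6.373, n₁=11
x̄₂=54.714, s₂=5.441, n₂=14
s_p² = [10·6.373² + 13·5.441²]/23 = 34.3930
SE = √(s_p²·(1/11+1/14)) = 2.3629
t = (44.727−54.714)/2.3629 = -4.2266
df = 23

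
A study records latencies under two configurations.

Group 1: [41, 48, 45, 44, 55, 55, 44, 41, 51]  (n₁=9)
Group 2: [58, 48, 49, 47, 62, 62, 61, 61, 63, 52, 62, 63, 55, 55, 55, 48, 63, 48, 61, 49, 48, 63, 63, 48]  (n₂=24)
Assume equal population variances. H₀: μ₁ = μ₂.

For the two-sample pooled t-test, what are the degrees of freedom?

df = n₁ + n₂ − 2 = 9 + 24 − 2 = 31

degrees of freedom = 31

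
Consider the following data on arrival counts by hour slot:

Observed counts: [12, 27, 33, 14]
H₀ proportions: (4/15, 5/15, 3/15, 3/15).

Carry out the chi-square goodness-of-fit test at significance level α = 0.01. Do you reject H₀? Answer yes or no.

reject H₀: yes

n = 86; E_i = n·p_i = [22.93, 28.67, 17.20, 17.20]
χ² = (12−22.93)²/22.93 + (27−28.67)²/28.67 + (33−17.20)²/17.20 + (14−17.20)²/17.20 = 20.4186
df = 3
p-value (upper-tail) = 0.00014
At α=0.01: p < α → reject H₀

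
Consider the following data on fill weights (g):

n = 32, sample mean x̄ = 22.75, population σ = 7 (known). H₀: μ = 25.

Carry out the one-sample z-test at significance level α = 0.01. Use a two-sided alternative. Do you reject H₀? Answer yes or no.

reject H₀: no

SE = σ/√n = 7/√32 = 1.2374
z = (x̄−μ₀)/SE = (22.75−25)/1.2374 = -1.8183
p-value (two-sided) = 0.06902
At α=0.01: p ≥ α → fail to reject H₀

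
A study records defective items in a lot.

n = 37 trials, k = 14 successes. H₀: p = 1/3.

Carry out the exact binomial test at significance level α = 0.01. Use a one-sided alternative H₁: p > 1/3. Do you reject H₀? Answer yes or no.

reject H₀: no

Exact binomial: n=37, k=14, p₀=1/3=0.3333
P(X≥14) from Σ C(n,i)·p₀^i·(1−p₀)^(n−i)
p-value (one-sided, H₁ greater) = 0.33636
At α=0.01: p ≥ α → fail to reject H₀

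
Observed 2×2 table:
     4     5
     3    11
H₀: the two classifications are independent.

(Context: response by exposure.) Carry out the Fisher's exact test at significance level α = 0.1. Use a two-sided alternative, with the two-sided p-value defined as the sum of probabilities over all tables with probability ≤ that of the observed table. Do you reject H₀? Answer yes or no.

Margins: r₁=9, r₂=14, c₁=7, c₂=16, n=23
p_obs = C(9,4)·C(14,3)/C(23,7); sum pmf over tables with pmf ≤ p_obs
p-value (two-sided) = 0.36304
At α=0.1: p ≥ α → fail to reject H₀

reject H₀: no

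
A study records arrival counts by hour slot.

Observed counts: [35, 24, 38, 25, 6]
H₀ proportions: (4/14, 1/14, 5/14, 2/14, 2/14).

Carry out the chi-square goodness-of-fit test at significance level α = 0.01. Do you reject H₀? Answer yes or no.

n = 128; E_i = n·p_i = [36.57, 9.14, 45.71, 18.29, 18.29]
χ² = (35−36.57)²/36.57 + (24−9.14)²/9.14 + (38−45.71)²/45.71 + (25−18.29)²/18.29 + (6−18.29)²/18.29 = 36.2320
df = 4
p-value (upper-tail) = 0.00000
At α=0.01: p < α → reject H₀

reject H₀: yes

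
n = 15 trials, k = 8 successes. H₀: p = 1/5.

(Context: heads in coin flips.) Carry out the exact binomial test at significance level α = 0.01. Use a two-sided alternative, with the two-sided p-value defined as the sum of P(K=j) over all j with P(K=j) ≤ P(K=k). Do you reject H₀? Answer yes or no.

reject H₀: yes

Exact binomial: n=15, k=8, p₀=1/5=0.2000
P(X=j) = C(n,j)·p₀^j·(1−p₀)^(n−j); p = Σ P(X=j) over j with P(X=j) ≤ P(X=8)
p-value (two-sided) = 0.00424
At α=0.01: p < α → reject H₀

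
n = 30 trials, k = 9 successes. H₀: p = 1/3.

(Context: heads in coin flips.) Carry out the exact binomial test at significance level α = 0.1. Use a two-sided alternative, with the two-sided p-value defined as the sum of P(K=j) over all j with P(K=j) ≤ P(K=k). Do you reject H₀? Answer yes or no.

reject H₀: no

Exact binomial: n=30, k=9, p₀=1/3=0.3333
P(X=j) = C(n,j)·p₀^j·(1−p₀)^(n−j); p = Σ P(X=j) over j with P(X=j) ≤ P(X=9)
p-value (two-sided) = 0.84698
At α=0.1: p ≥ α → fail to reject H₀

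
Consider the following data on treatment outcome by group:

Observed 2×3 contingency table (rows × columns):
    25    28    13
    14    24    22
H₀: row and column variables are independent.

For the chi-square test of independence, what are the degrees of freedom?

degrees of freedom = 2

df = (r−1)(c−1) = (2−1)·(3−1) = 2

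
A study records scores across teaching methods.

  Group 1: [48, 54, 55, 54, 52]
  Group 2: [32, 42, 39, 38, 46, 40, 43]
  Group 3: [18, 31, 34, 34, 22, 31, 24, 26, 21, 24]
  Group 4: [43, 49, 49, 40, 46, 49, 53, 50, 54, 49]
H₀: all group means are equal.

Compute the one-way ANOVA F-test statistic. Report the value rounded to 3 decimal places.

test statistic = 51.169

Group means [52.60, 40.00, 26.50, 48.20], grand mean 40.312
SSB = Σnᵢ(x̄ᵢ−x̄)² = 3285.575; SSW = ΣΣ(x−x̄ᵢ)² = 599.300
MSB = 3285.575/3 = 1095.1917; MSW = 599.300/28 = 21.4036
F = MSB/MSW = 51.1686
df = (3, 28)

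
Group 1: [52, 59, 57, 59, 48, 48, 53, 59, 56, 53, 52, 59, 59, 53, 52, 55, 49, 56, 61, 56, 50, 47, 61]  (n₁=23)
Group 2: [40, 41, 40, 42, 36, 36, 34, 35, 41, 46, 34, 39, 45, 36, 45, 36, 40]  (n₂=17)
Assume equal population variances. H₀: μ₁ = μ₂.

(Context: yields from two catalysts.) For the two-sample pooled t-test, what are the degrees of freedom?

degrees of freedom = 38

df = n₁ + n₂ − 2 = 23 + 17 − 2 = 38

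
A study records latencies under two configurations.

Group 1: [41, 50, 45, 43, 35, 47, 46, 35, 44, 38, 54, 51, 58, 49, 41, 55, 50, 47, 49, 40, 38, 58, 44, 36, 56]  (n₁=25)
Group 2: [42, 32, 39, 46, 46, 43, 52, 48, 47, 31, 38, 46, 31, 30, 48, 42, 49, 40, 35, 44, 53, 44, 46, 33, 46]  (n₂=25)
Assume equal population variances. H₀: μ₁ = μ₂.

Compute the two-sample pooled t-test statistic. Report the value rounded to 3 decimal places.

test statistic = 2.029

x̄₁=46.000, s₁=7.024, n₁=25
x̄₂=42.040, s₂=6.773, n₂=25
s_p² = [24·7.024² + 24·6.773²]/48 = 47.6033
SE = √(s_p²·(1/25+1/25)) = 1.9515
t = (46.000−42.040)/1.9515 = 2.0292
df = 48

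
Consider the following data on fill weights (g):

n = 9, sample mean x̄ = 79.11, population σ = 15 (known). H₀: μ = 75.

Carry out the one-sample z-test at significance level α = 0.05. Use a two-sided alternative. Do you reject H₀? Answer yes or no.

SE = σ/√n = 15/√9 = 5.0000
z = (x̄−μ₀)/SE = (79.11−75)/5.0000 = 0.8220
p-value (two-sided) = 0.41108
At α=0.05: p ≥ α → fail to reject H₀

reject H₀: no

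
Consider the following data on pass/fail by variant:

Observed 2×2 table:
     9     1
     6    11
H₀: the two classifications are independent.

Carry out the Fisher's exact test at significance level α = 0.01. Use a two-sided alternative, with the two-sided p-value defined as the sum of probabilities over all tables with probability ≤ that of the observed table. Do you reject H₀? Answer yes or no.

reject H₀: no

Margins: r₁=10, r₂=17, c₁=15, c₂=12, n=27
p_obs = C(10,9)·C(17,6)/C(27,15); sum pmf over tables with pmf ≤ p_obs
p-value (two-sided) = 0.01404
At α=0.01: p ≥ α → fail to reject H₀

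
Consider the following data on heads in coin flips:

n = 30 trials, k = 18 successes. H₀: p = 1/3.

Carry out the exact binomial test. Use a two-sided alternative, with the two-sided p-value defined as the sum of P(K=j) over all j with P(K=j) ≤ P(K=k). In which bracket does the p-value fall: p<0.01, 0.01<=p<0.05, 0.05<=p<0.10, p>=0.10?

p-value bracket: p<0.01

Exact binomial: n=30, k=18, p₀=1/3=0.3333
P(X=j) = C(n,j)·p₀^j·(1−p₀)^(n−j); p = Σ P(X=j) over j with P(X=j) ≤ P(X=18)
p-value (two-sided) = 0.00311
→ bracket: p<0.01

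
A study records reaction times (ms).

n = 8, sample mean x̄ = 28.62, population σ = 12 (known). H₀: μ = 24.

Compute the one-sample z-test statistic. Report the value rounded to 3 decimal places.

SE = σ/√n = 12/√8 = 4.2426
z = (x̄−μ₀)/SE = (28.62−24)/4.2426 = 1.0889

test statistic = 1.089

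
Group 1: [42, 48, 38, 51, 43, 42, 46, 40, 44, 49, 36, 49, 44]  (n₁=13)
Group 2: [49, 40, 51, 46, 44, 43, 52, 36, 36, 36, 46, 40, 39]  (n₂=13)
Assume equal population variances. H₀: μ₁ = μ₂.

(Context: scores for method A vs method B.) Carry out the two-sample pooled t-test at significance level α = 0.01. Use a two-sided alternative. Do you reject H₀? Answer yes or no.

reject H₀: no

x̄₁=44.000, s₁=4.509, n₁=13
x̄₂=42.923, s₂=5.634, n₂=13
s_p² = [12·4.509² + 12·5.634²]/24 = 26.0385
SE = √(s_p²·(1/13+1/13)) = 2.0015
t = (44.000−42.923)/2.0015 = 0.5381
df = 24
p-value (two-sided) = 0.59549
At α=0.01: p ≥ α → fail to reject H₀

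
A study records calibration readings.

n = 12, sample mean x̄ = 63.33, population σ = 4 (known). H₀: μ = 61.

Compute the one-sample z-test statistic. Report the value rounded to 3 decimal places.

test statistic = 2.018

SE = σ/√n = 4/√12 = 1.1547
z = (x̄−μ₀)/SE = (63.33−61)/1.1547 = 2.0178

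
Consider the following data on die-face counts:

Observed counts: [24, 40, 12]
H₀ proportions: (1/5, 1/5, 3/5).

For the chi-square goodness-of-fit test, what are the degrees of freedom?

df = k − 1 = 3 − 1 = 2

degrees of freedom = 2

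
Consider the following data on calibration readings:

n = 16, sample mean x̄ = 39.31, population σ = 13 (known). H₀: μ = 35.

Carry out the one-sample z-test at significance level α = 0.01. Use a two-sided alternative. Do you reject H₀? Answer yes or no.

reject H₀: no

SE = σ/√n = 13/√16 = 3.2500
z = (x̄−μ₀)/SE = (39.31−35)/3.2500 = 1.3262
p-value (two-sided) = 0.18479
At α=0.01: p ≥ α → fail to reject H₀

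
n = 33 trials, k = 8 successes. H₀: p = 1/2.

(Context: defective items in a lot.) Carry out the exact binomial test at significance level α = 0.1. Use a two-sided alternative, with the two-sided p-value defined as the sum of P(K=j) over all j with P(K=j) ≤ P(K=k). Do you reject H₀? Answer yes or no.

reject H₀: yes

Exact binomial: n=33, k=8, p₀=1/2=0.5000
P(X=j) = C(n,j)·p₀^j·(1−p₀)^(n−j); p = Σ P(X=j) over j with P(X=j) ≤ P(X=8)
p-value (two-sided) = 0.00455
At α=0.1: p < α → reject H₀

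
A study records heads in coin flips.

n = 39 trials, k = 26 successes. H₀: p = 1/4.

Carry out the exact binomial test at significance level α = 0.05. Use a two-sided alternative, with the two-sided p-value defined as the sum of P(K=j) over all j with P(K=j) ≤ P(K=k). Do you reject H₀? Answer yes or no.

reject H₀: yes

Exact binomial: n=39, k=26, p₀=1/4=0.2500
P(X=j) = C(n,j)·p₀^j·(1−p₀)^(n−j); p = Σ P(X=j) over j with P(X=j) ≤ P(X=26)
p-value (two-sided) = 0.00000
At α=0.05: p < α → reject H₀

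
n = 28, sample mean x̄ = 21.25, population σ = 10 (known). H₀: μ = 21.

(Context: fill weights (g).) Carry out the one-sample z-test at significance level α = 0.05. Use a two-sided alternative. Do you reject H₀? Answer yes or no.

reject H₀: no

SE = σ/√n = 10/√28 = 1.8898
z = (x̄−μ₀)/SE = (21.25−21)/1.8898 = 0.1323
p-value (two-sided) = 0.89476
At α=0.05: p ≥ α → fail to reject H₀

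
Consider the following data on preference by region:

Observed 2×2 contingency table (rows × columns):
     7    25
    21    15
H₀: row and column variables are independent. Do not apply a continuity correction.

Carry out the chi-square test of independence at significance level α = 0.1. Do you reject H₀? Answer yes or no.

reject H₀: yes

Row totals [32, 36], col totals [28, 40], n=68
χ² = (7−13.18)²/13.18 + (25−18.82)²/18.82 + (21−14.82)²/14.82 + (15−21.18)²/21.18 = 9.2969
df = 1
p-value (upper-tail) = 0.00230
At α=0.1: p < α → reject H₀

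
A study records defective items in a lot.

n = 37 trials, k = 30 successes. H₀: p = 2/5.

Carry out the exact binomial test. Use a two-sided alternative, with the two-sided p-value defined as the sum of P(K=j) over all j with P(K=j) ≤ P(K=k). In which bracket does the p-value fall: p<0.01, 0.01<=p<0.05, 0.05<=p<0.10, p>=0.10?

p-value bracket: p<0.01

Exact binomial: n=37, k=30, p₀=2/5=0.4000
P(X=j) = C(n,j)·p₀^j·(1−p₀)^(n−j); p = Σ P(X=j) over j with P(X=j) ≤ P(X=30)
p-value (two-sided) = 0.00000
→ bracket: p<0.01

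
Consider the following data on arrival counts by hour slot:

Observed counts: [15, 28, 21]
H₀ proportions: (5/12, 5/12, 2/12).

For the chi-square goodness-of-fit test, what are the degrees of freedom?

degrees of freedom = 2

df = k − 1 = 3 − 1 = 2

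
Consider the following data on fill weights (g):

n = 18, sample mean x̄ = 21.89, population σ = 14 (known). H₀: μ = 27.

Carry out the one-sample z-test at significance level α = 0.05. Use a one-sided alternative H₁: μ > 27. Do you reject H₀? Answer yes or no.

SE = σ/√n = 14/√18 = 3.2998
z = (x̄−μ₀)/SE = (21.89−27)/3.2998 = -1.5486
p-value (one-sided, H₁ greater) = 0.93926
At α=0.05: p ≥ α → fail to reject H₀

reject H₀: no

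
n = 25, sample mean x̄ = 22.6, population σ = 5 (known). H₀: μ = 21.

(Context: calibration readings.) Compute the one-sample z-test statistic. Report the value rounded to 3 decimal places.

SE = σ/√n = 5/√25 = 1.0000
z = (x̄−μ₀)/SE = (22.6−21)/1.0000 = 1.6000

test statistic = 1.600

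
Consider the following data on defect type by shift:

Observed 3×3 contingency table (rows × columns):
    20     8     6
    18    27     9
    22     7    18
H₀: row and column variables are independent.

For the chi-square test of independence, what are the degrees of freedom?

degrees of freedom = 4

df = (r−1)(c−1) = (3−1)·(3−1) = 4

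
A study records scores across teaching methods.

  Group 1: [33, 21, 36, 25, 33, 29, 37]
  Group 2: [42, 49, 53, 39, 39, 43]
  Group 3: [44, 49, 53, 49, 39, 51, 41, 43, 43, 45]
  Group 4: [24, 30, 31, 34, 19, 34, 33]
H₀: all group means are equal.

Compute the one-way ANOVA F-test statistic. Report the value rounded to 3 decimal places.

test statistic = 20.038

Group means [30.57, 44.17, 45.70, 29.29], grand mean 38.033
SSB = Σnᵢ(x̄ᵢ−x̄)² = 1738.890; SSW = ΣΣ(x−x̄ᵢ)² = 752.076
MSB = 1738.890/3 = 579.6302; MSW = 752.076/26 = 28.9260
F = MSB/MSW = 20.0384
df = (3, 26)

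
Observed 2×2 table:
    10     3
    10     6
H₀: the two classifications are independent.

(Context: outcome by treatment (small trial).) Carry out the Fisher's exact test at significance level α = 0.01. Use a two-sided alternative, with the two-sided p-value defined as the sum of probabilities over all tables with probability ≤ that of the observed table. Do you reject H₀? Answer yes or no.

reject H₀: no

Margins: r₁=13, r₂=16, c₁=20, c₂=9, n=29
p_obs = C(13,10)·C(16,10)/C(29,20); sum pmf over tables with pmf ≤ p_obs
p-value (two-sided) = 0.45427
At α=0.01: p ≥ α → fail to reject H₀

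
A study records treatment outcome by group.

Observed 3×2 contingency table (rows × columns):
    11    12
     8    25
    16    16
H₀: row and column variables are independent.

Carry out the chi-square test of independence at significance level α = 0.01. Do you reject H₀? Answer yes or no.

Row totals [23, 33, 32], col totals [35, 53], n=88
χ² = (11−9.15)²/9.15 + (12−13.85)²/13.85 + (8−13.12)²/13.12 + (25−19.88)²/19.88 + (16−12.73)²/12.73 + (16−19.27)²/19.27 = 5.3428
df = 2
p-value (upper-tail) = 0.06916
At α=0.01: p ≥ α → fail to reject H₀

reject H₀: no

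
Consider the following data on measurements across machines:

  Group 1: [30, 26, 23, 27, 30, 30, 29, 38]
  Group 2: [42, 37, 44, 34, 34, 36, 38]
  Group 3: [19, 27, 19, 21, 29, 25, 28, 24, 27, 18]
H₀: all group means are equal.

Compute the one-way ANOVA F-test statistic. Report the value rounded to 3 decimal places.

test statistic = 24.181

Group means [29.12, 37.86, 23.70], grand mean 29.400
SSB = Σnᵢ(x̄ᵢ−x̄)² = 826.168; SSW = ΣΣ(x−x̄ᵢ)² = 375.832
MSB = 826.168/2 = 413.0839; MSW = 375.832/22 = 17.0833
F = MSB/MSW = 24.1806
df = (2, 22)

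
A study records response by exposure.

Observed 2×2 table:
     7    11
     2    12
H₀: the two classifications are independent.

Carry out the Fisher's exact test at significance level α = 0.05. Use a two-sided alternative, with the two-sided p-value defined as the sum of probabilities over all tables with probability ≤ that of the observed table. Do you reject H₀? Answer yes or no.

Margins: r₁=18, r₂=14, c₁=9, c₂=23, n=32
p_obs = C(18,7)·C(14,2)/C(32,9); sum pmf over tables with pmf ≤ p_obs
p-value (two-sided) = 0.23491
At α=0.05: p ≥ α → fail to reject H₀

reject H₀: no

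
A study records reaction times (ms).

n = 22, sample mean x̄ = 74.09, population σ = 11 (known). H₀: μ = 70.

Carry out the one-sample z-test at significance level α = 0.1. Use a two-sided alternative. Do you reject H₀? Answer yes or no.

SE = σ/√n = 11/√22 = 2.3452
z = (x̄−μ₀)/SE = (74.09−70)/2.3452 = 1.7440
p-value (two-sided) = 0.08116
At α=0.1: p < α → reject H₀

reject H₀: yes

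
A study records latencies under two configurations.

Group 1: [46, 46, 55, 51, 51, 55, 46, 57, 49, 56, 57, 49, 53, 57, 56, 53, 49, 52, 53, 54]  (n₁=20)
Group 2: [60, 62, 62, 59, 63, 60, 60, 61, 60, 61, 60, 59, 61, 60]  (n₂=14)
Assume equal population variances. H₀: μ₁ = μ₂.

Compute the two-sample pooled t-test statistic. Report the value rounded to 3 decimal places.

x̄₁=52.250, s₁=3.754, n₁=20
x̄₂=60.571, s₂=1.158, n₂=14
s_p² = [19·3.754² + 13·1.158²]/32 = 8.9118
SE = √(s_p²·(1/20+1/14)) = 1.0403
t = (52.250−60.571)/1.0403 = -7.9993
df = 32

test statistic = -7.999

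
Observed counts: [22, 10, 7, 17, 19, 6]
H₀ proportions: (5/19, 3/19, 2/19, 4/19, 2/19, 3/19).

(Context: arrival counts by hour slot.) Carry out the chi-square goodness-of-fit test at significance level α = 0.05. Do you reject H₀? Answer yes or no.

reject H₀: yes

n = 81; E_i = n·p_i = [21.32, 12.79, 8.53, 17.05, 8.53, 12.79]
χ² = (22−21.32)²/21.32 + (10−12.79)²/12.79 + (7−8.53)²/8.53 + (17−17.05)²/17.05 + (19−8.53)²/8.53 + (6−12.79)²/12.79 = 17.3739
df = 5
p-value (upper-tail) = 0.00384
At α=0.05: p < α → reject H₀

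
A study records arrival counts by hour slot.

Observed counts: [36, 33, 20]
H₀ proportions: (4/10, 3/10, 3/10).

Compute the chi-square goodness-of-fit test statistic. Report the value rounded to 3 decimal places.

n = 89; E_i = n·p_i = [35.60, 26.70, 26.70]
χ² = (36−35.60)²/35.60 + (33−26.70)²/26.70 + (20−26.70)²/26.70 = 3.1723
df = 2

test statistic = 3.172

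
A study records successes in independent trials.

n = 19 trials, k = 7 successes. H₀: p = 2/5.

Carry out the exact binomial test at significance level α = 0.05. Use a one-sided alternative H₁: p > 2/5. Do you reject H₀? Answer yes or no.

reject H₀: no

Exact binomial: n=19, k=7, p₀=2/5=0.4000
P(X≥7) from Σ C(n,i)·p₀^i·(1−p₀)^(n−i)
p-value (one-sided, H₁ greater) = 0.69193
At α=0.05: p ≥ α → fail to reject H₀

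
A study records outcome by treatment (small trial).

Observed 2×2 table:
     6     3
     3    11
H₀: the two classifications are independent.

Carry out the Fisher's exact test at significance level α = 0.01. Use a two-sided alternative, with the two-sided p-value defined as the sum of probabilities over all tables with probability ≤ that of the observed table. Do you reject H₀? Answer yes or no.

reject H₀: no

Margins: r₁=9, r₂=14, c₁=9, c₂=14, n=23
p_obs = C(9,6)·C(14,3)/C(23,9); sum pmf over tables with pmf ≤ p_obs
p-value (two-sided) = 0.07710
At α=0.01: p ≥ α → fail to reject H₀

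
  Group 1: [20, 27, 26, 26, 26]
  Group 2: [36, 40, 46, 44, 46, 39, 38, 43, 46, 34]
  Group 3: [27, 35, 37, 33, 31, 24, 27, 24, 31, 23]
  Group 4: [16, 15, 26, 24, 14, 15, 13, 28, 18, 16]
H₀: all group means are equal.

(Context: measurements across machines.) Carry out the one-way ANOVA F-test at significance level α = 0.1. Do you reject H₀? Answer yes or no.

Group means [25.00, 41.20, 29.20, 18.50], grand mean 28.971
SSB = Σnᵢ(x̄ᵢ−x̄)² = 2671.271; SSW = ΣΣ(x−x̄ᵢ)² = 689.700
MSB = 2671.271/3 = 890.4238; MSW = 689.700/31 = 22.2484
F = MSB/MSW = 40.0219
df = (3, 31)
p-value (upper-tail) = 0.00000
At α=0.1: p < α → reject H₀

reject H₀: yes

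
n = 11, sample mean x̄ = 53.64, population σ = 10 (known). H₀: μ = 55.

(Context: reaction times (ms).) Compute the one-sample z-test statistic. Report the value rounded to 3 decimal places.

SE = σ/√n = 10/√11 = 3.0151
z = (x̄−μ₀)/SE = (53.64−55)/3.0151 = -0.4511

test statistic = -0.451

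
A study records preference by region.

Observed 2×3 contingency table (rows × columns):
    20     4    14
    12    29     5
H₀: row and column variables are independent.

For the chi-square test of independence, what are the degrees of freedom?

df = (r−1)(c−1) = (2−1)·(3−1) = 2

degrees of freedom = 2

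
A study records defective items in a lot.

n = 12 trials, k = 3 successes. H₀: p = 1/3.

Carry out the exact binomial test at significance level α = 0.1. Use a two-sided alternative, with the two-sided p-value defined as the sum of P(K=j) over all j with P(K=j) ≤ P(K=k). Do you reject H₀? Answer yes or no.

Exact binomial: n=12, k=3, p₀=1/3=0.3333
P(X=j) = C(n,j)·p₀^j·(1−p₀)^(n−j); p = Σ P(X=j) over j with P(X=j) ≤ P(X=3)
p-value (two-sided) = 0.76155
At α=0.1: p ≥ α → fail to reject H₀

reject H₀: no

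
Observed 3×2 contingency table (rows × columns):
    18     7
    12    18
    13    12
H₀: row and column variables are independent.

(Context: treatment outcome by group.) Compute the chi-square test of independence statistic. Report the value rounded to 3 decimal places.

Row totals [25, 30, 25], col totals [43, 37], n=80
χ² = (18−13.44)²/13.44 + (7−11.56)²/11.56 + (12−16.12)²/16.12 + (18−13.88)²/13.88 + (13−13.44)²/13.44 + (12−11.56)²/11.56 = 5.6618
df = 2

test statistic = 5.662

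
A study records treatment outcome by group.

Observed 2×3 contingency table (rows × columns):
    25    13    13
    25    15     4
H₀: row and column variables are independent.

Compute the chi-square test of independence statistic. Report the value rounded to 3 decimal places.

Row totals [51, 44], col totals [50, 28, 17], n=95
χ² = (25−26.84)²/26.84 + (13−15.03)²/15.03 + (13−9.13)²/9.13 + (25−23.16)²/23.16 + (15−12.97)²/12.97 + (4−7.87)²/7.87 = 4.4157
df = 2

test statistic = 4.416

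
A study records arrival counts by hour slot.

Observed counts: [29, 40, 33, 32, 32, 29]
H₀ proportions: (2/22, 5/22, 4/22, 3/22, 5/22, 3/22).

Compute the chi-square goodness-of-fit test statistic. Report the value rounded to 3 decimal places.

test statistic = 12.501

n = 195; E_i = n·p_i = [17.73, 44.32, 35.45, 26.59, 44.32, 26.59]
χ² = (29−17.73)²/17.73 + (40−44.32)²/44.32 + (33−35.45)²/35.45 + (32−26.59)²/26.59 + (32−44.32)²/44.32 + (29−26.59)²/26.59 = 12.5014
df = 5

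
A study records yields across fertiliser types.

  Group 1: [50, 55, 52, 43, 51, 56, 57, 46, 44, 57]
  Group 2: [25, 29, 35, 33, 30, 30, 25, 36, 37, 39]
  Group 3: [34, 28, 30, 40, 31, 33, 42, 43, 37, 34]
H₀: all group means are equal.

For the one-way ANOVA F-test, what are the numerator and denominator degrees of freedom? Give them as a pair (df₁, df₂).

degrees of freedom = [2, 27]

k = 3 groups, N = 30 total
df = (k−1, N−k) = (3−1, 30−3) = (2, 27)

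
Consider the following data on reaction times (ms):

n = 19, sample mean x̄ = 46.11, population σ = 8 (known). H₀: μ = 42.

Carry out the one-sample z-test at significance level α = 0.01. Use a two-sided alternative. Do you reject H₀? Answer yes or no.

SE = σ/√n = 8/√19 = 1.8353
z = (x̄−μ₀)/SE = (46.11−42)/1.8353 = 2.2394
p-value (two-sided) = 0.02513
At α=0.01: p ≥ α → fail to reject H₀

reject H₀: no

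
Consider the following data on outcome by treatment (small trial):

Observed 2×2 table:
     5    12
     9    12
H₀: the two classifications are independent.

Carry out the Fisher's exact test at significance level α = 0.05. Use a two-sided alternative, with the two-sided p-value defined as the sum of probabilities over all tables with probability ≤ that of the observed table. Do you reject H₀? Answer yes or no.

reject H₀: no

Margins: r₁=17, r₂=21, c₁=14, c₂=24, n=38
p_obs = C(17,5)·C(21,9)/C(38,14); sum pmf over tables with pmf ≤ p_obs
p-value (two-sided) = 0.50568
At α=0.05: p ≥ α → fail to reject H₀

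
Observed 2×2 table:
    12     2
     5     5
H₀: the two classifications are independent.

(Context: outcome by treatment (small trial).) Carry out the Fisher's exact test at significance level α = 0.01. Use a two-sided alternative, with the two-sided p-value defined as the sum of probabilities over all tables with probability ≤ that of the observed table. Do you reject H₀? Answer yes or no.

reject H₀: no

Margins: r₁=14, r₂=10, c₁=17, c₂=7, n=24
p_obs = C(14,12)·C(10,5)/C(24,17); sum pmf over tables with pmf ≤ p_obs
p-value (two-sided) = 0.08501
At α=0.01: p ≥ α → fail to reject H₀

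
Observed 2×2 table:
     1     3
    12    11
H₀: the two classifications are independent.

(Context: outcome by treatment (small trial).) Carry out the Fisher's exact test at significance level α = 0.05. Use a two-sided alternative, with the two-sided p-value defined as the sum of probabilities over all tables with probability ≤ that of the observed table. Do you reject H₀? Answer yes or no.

reject H₀: no

Margins: r₁=4, r₂=23, c₁=13, c₂=14, n=27
p_obs = C(4,1)·C(23,12)/C(27,13); sum pmf over tables with pmf ≤ p_obs
p-value (two-sided) = 0.59556
At α=0.05: p ≥ α → fail to reject H₀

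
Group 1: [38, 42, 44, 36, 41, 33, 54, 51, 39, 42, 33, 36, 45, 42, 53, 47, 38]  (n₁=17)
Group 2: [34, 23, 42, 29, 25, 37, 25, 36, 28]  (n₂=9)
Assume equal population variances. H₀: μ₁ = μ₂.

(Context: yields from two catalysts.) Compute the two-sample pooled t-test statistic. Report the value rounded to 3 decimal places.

test statistic = 4.134

x̄₁=42.000, s₁=6.423, n₁=17
x̄₂=31.000, s₂=6.519, n₂=9
s_p² = [16·6.423² + 8·6.519²]/24 = 41.6667
SE = √(s_p²·(1/17+1/9)) = 2.6609
t = (42.000−31.000)/2.6609 = 4.1339
df = 24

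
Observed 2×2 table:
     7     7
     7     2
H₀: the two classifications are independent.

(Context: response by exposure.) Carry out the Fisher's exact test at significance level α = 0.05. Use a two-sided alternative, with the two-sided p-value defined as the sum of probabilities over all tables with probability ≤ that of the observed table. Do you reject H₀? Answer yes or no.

Margins: r₁=14, r₂=9, c₁=14, c₂=9, n=23
p_obs = C(14,7)·C(9,7)/C(23,14); sum pmf over tables with pmf ≤ p_obs
p-value (two-sided) = 0.22829
At α=0.05: p ≥ α → fail to reject H₀

reject H₀: no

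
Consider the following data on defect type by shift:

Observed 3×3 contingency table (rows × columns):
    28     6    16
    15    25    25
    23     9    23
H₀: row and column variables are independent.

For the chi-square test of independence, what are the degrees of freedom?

degrees of freedom = 4

df = (r−1)(c−1) = (3−1)·(3−1) = 4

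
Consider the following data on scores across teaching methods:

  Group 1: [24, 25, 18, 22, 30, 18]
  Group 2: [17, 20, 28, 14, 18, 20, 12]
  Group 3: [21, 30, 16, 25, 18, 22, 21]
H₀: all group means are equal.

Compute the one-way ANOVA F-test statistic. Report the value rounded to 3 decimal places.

test statistic = 1.554

Group means [22.83, 18.43, 21.86], grand mean 20.950
SSB = Σnᵢ(x̄ᵢ−x̄)² = 71.545; SSW = ΣΣ(x−x̄ᵢ)² = 391.405
MSB = 71.545/2 = 35.7726; MSW = 391.405/17 = 23.0238
F = MSB/MSW = 1.5537
df = (2, 17)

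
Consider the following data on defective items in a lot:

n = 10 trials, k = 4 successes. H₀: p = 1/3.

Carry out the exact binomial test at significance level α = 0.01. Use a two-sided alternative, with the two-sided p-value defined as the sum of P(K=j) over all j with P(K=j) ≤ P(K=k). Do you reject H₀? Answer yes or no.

reject H₀: no

Exact binomial: n=10, k=4, p₀=1/3=0.3333
P(X=j) = C(n,j)·p₀^j·(1−p₀)^(n−j); p = Σ P(X=j) over j with P(X=j) ≤ P(X=4)
p-value (two-sided) = 0.73988
At α=0.01: p ≥ α → fail to reject H₀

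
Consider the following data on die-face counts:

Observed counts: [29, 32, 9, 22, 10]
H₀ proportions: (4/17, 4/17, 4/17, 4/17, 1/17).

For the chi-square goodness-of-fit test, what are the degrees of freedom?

degrees of freedom = 4

df = k − 1 = 5 − 1 = 4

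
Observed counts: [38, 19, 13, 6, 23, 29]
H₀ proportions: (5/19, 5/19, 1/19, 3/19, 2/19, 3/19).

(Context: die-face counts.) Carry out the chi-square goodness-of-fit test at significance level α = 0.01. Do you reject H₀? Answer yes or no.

reject H₀: yes

n = 128; E_i = n·p_i = [33.68, 33.68, 6.74, 20.21, 13.47, 20.21]
χ² = (38−33.68)²/33.68 + (19−33.68)²/33.68 + (13−6.74)²/6.74 + (6−20.21)²/20.21 + (23−13.47)²/13.47 + (29−20.21)²/20.21 = 33.3268
df = 5
p-value (upper-tail) = 0.00000
At α=0.01: p < α → reject H₀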